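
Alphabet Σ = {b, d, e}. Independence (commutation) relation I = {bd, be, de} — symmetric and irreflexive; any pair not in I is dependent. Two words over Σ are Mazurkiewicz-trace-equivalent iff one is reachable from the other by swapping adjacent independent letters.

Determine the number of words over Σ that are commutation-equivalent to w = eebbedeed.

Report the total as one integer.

#0=e has no predecessor
#1=e depends on [0:e]
#2=b has no predecessor
#3=b depends on [2:b]
#4=e depends on [1:e]
#5=d has no predecessor
#6=e depends on [4:e]
#7=e depends on [6:e]
#8=d depends on [5:d]
sources: [0:e, 2:b, 5:d]
N(rest) = Σ N(rest − s) over sources s of rest; N(one piece) = 1:
  size 1 → [3]=1  [7]=1  [8]=1
  size 2 → [2,3]=1  [3,7]=2  [3,8]=2  [5,8]=1  [6,7]=1  [7,8]=2
  size 3 → [2,3,7]=3  [2,3,8]=3  [3,5,8]=3  [3,6,7]=3  [3,7,8]=6  [4,6,7]=1  [5,7,8]=3  [6,7,8]=3
  size 4 → [1,4,6,7]=1  [2,3,5,8]=6  [2,3,6,7]=6  [2,3,7,8]=12  [3,4,6,7]=4  [3,5,7,8]=12  [3,6,7,8]=12  [4,6,7,8]=4  [5,6,7,8]=6
  size 5 → [0,1,4,6,7]=1  [1,3,4,6,7]=5  [1,4,6,7,8]=5  [2,3,4,6,7]=10  [2,3,5,7,8]=30  [2,3,6,7,8]=30  [3,4,6,7,8]=20  [3,5,6,7,8]=30  [4,5,6,7,8]=10
  size 6 → [0,1,3,4,6,7]=6  [0,1,4,6,7,8]=6  [1,2,3,4,6,7]=15  [1,3,4,6,7,8]=30  [1,4,5,6,7,8]=15  [2,3,4,6,7,8]=60  [2,3,5,6,7,8]=90  [3,4,5,6,7,8]=60
  size 7 → [0,1,2,3,4,6,7]=21  [0,1,3,4,6,7,8]=42  [0,1,4,5,6,7,8]=21  [1,2,3,4,6,7,8]=105  [1,3,4,5,6,7,8]=105  [2,3,4,5,6,7,8]=210
  first=0(e) contributes 420
  first=2(b) contributes 168
  first=5(d) contributes 168
|[w]| = 756

756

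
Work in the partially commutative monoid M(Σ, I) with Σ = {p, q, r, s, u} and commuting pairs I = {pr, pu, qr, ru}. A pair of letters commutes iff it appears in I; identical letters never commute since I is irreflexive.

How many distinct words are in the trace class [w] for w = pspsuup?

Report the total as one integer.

#0=p has no predecessor
#1=s depends on [0:p]
#2=p depends on [1:s]
#3=s depends on [2:p]
#4=u depends on [3:s]
#5=u depends on [4:u]
#6=p depends on [3:s]
sources: [0:p]
N(rest) = Σ N(rest − s) over sources s of rest; N(one piece) = 1:
  size 1 → [5]=1  [6]=1
  size 2 → [4,5]=1  [5,6]=2
  size 3 → [4,5,6]=3
  size 4 → [3,4,5,6]=3
  size 5 → [2,3,4,5,6]=3
  first=0(p) contributes 3

3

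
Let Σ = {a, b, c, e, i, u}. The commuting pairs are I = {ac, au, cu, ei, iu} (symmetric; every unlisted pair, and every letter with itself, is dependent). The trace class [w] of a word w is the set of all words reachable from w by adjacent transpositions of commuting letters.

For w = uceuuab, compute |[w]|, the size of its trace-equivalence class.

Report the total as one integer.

drop 0:u onto floor
drop 1:c onto floor
drop 2:e onto {0:u, 1:c}
drop 3:u onto {2:e}
drop 4:u onto {3:u}
drop 5:a onto {2:e}
drop 6:b onto {4:u, 5:a}
ground layer = {0:u, 1:c}
drop-orders for the pieces not yet dropped (sum over which currently-grounded one goes next):
  1 to go: {6} 1
  2 to go: {4,6} 1  {5,6} 1
  3 to go: {3,4,6} 1  {4,5,6} 2
  4 to go: {3,4,5,6} 3
  5 to go: {2,3,4,5,6} 3
  if 0:u drops first: 3 orders
  if 1:c drops first: 3 orders
heap linearizations: 6

6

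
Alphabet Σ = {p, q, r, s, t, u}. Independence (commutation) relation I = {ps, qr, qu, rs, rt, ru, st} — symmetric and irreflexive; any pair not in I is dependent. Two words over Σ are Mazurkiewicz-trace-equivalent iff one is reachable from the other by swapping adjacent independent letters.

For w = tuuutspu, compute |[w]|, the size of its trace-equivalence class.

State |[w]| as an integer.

piece 0:t — minimal
piece 1:u rests on {0:t}
piece 2:u rests on {1:u}
piece 3:u rests on {2:u}
piece 4:t rests on {3:u}
piece 5:s rests on {3:u}
piece 6:p rests on {4:t}
piece 7:u rests on {5:s, 6:p}
minimal pieces: {0:t}
ways to finish when only these pieces remain (= sum over removing one remaining piece with nothing left below it):
  1 left: {7}→1
  2 left: {5,7}→1  {6,7}→1
  3 left: {4,6,7}→1  {5,6,7}→2
  4 left: {4,5,6,7}→3
  5 left: {3,4,5,6,7}→3
  6 left: {2,3,4,5,6,7}→3
  placing 0:t first → 3 extensions

3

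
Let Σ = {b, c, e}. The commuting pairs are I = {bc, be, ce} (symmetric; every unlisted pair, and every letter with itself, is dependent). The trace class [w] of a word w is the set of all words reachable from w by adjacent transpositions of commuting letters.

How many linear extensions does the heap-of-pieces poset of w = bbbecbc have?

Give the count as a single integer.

105

0(b) covers ∅
1(b) covers 0:b
2(b) covers 1:b
3(e) covers ∅
4(c) covers ∅
5(b) covers 2:b
6(c) covers 4:c
floor of heap: 0:b, 3:e, 4:c
completions by unplaced set U, small U first (add the entries for U minus each lowest piece of U):
  |U|=1: {3}:1  {5}:1  {6}:1
  |U|=2: {2,5}:1  {3,5}:2  {3,6}:2  {4,6}:1  {5,6}:2
  |U|=3: {1,2,5}:1  {2,3,5}:3  {2,5,6}:3  {3,4,6}:3  {3,5,6}:6  {4,5,6}:3
  |U|=4: {0,1,2,5}:1  {1,2,3,5}:4  {1,2,5,6}:4  {2,3,5,6}:12  {2,4,5,6}:6  {3,4,5,6}:12
  |U|=5: {0,1,2,3,5}:5  {0,1,2,5,6}:5  {1,2,3,5,6}:20  {1,2,4,5,6}:10  {2,3,4,5,6}:30
  start at 0(b): 60
  start at 3(e): 15
  start at 4(c): 30
sum over floor = 105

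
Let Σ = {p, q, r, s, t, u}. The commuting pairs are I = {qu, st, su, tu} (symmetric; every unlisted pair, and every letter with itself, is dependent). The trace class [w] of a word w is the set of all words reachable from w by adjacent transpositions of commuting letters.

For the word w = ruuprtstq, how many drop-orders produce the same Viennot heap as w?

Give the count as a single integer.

3

piece 0:r — minimal
piece 1:u rests on {0:r}
piece 2:u rests on {1:u}
piece 3:p rests on {2:u}
piece 4:r rests on {3:p}
piece 5:t rests on {4:r}
piece 6:s rests on {4:r}
piece 7:t rests on {5:t}
piece 8:q rests on {6:s, 7:t}
minimal pieces: {0:r}
ways to finish when only these pieces remain (= sum over removing one remaining piece with nothing left below it):
  1 left: {8}→1
  2 left: {6,8}→1  {7,8}→1
  3 left: {5,7,8}→1  {6,7,8}→2
  4 left: {5,6,7,8}→3
  5 left: {4,5,6,7,8}→3
  6 left: {3,4,5,6,7,8}→3
  7 left: {2,3,4,5,6,7,8}→3
  placing 0:r first → 3 extensions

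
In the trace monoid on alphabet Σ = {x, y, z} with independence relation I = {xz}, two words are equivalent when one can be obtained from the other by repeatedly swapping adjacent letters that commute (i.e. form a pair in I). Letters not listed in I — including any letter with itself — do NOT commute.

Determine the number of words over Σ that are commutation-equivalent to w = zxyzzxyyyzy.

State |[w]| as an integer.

6

0(z) covers ∅
1(x) covers ∅
2(y) covers 0:z, 1:x
3(z) covers 2:y
4(z) covers 3:z
5(x) covers 2:y
6(y) covers 4:z, 5:x
7(y) covers 6:y
8(y) covers 7:y
9(z) covers 8:y
10(y) covers 9:z
floor of heap: 0:z, 1:x
completions by unplaced set U, small U first (add the entries for U minus each lowest piece of U):
  |U|=1: {10}:1
  |U|=2: {9,10}:1
  |U|=3: {8,9,10}:1
  |U|=4: {7,8,9,10}:1
  |U|=5: {6,7,8,9,10}:1
  |U|=6: {4,6,7,8,9,10}:1  {5,6,7,8,9,10}:1
  |U|=7: {3,4,6,7,8,9,10}:1  {4,5,6,7,8,9,10}:2
  |U|=8: {3,4,5,6,7,8,9,10}:3
  |U|=9: {2,3,4,5,6,7,8,9,10}:3
  start at 0(z): 3
  start at 1(x): 3
sum over floor = 6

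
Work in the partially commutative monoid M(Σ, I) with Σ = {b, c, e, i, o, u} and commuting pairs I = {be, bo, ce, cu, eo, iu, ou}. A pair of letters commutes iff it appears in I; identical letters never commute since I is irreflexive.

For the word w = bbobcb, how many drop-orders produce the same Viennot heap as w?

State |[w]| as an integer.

#0=b has no predecessor
#1=b depends on [0:b]
#2=o has no predecessor
#3=b depends on [1:b]
#4=c depends on [2:o, 3:b]
#5=b depends on [4:c]
sources: [0:b, 2:o]
N(rest) = Σ N(rest − s) over sources s of rest; N(one piece) = 1:
  size 1 → [5]=1
  size 2 → [4,5]=1
  size 3 → [2,4,5]=1  [3,4,5]=1
  size 4 → [1,3,4,5]=1  [2,3,4,5]=2
  first=0(b) contributes 3
  first=2(o) contributes 1
|[w]| = 4

4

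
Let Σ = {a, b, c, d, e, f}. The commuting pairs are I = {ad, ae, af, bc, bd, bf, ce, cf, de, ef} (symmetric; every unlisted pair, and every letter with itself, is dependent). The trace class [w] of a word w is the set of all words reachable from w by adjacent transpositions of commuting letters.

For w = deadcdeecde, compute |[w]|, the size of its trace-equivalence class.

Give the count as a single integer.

#0=d has no predecessor
#1=e has no predecessor
#2=a has no predecessor
#3=d depends on [0:d]
#4=c depends on [2:a, 3:d]
#5=d depends on [4:c]
#6=e depends on [1:e]
#7=e depends on [6:e]
#8=c depends on [5:d]
#9=d depends on [8:c]
#10=e depends on [7:e]
sources: [0:d, 1:e, 2:a]
N(rest) = Σ N(rest − s) over sources s of rest; N(one piece) = 1:
  size 1 → [9]=1  [10]=1
  size 2 → [7,10]=1  [8,9]=1  [9,10]=2
  size 3 → [5,8,9]=1  [6,7,10]=1  [7,9,10]=3  [8,9,10]=3
  size 4 → [1,6,7,10]=1  [4,5,8,9]=1  [5,8,9,10]=4  [6,7,9,10]=4  [7,8,9,10]=6
  size 5 → [1,6,7,9,10]=5  [2,4,5,8,9]=1  [3,4,5,8,9]=1  [4,5,8,9,10]=5  [5,7,8,9,10]=10  [6,7,8,9,10]=10
  size 6 → [0,3,4,5,8,9]=1  [1,6,7,8,9,10]=15  [2,3,4,5,8,9]=2  [2,4,5,8,9,10]=6  [3,4,5,8,9,10]=6  [4,5,7,8,9,10]=15  [5,6,7,8,9,10]=20
  size 7 → [0,2,3,4,5,8,9]=3  [0,3,4,5,8,9,10]=7  [1,5,6,7,8,9,10]=35  [2,3,4,5,8,9,10]=14  [2,4,5,7,8,9,10]=21  [3,4,5,7,8,9,10]=21  [4,5,6,7,8,9,10]=35
  size 8 → [0,2,3,4,5,8,9,10]=24  [0,3,4,5,7,8,9,10]=28  [1,4,5,6,7,8,9,10]=70  [2,3,4,5,7,8,9,10]=56  [2,4,5,6,7,8,9,10]=56  [3,4,5,6,7,8,9,10]=56
  size 9 → [0,2,3,4,5,7,8,9,10]=108  [0,3,4,5,6,7,8,9,10]=84  [1,2,4,5,6,7,8,9,10]=126  [1,3,4,5,6,7,8,9,10]=126  [2,3,4,5,6,7,8,9,10]=168
  first=0(d) contributes 420
  first=1(e) contributes 360
  first=2(a) contributes 210
|[w]| = 990

990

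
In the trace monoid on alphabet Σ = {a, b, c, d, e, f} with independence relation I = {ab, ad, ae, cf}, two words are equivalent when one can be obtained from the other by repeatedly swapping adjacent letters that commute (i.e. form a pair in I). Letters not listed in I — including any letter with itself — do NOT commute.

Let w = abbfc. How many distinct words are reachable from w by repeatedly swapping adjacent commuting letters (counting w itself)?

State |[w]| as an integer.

6

drop 0:a onto floor
drop 1:b onto floor
drop 2:b onto {1:b}
drop 3:f onto {0:a, 2:b}
drop 4:c onto {0:a, 2:b}
ground layer = {0:a, 1:b}
drop-orders for the pieces not yet dropped (sum over which currently-grounded one goes next):
  1 to go: {3} 1  {4} 1
  2 to go: {3,4} 2
  3 to go: {0,3,4} 2  {2,3,4} 2
  if 0:a drops first: 2 orders
  if 1:b drops first: 4 orders
heap linearizations: 6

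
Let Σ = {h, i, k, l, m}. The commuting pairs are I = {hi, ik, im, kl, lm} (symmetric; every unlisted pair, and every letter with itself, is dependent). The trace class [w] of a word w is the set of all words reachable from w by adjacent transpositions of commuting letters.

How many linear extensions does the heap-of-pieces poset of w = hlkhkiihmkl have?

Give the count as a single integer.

piece 0:h — minimal
piece 1:l rests on {0:h}
piece 2:k rests on {0:h}
piece 3:h rests on {1:l, 2:k}
piece 4:k rests on {3:h}
piece 5:i rests on {1:l}
piece 6:i rests on {5:i}
piece 7:h rests on {4:k}
piece 8:m rests on {7:h}
piece 9:k rests on {8:m}
piece 10:l rests on {6:i, 7:h}
minimal pieces: {0:h}
ways to finish when only these pieces remain (= sum over removing one remaining piece with nothing left below it):
  1 left: {9}→1  {10}→1
  2 left: {6,10}→1  {8,9}→1  {9,10}→2
  3 left: {5,6,10}→1  {6,9,10}→3  {8,9,10}→3
  4 left: {5,6,9,10}→4  {6,8,9,10}→6  {7,8,9,10}→3
  5 left: {4,7,8,9,10}→3  {5,6,8,9,10}→10  {6,7,8,9,10}→9
  6 left: {3,4,7,8,9,10}→3  {4,6,7,8,9,10}→12  {5,6,7,8,9,10}→19
  7 left: {2,3,4,7,8,9,10}→3  {3,4,6,7,8,9,10}→15  {4,5,6,7,8,9,10}→31
  8 left: {2,3,4,6,7,8,9,10}→18  {3,4,5,6,7,8,9,10}→46
  9 left: {1,3,4,5,6,7,8,9,10}→46  {2,3,4,5,6,7,8,9,10}→64
  placing 0:h first → 110 extensions

110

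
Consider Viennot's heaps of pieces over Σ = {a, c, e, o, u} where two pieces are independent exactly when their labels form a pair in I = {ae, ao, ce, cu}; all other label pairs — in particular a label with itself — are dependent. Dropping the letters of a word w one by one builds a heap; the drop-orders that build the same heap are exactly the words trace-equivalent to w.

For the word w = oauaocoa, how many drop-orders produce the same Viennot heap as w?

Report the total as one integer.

8

piece 0:o — minimal
piece 1:a — minimal
piece 2:u rests on {0:o, 1:a}
piece 3:a rests on {2:u}
piece 4:o rests on {2:u}
piece 5:c rests on {3:a, 4:o}
piece 6:o rests on {5:c}
piece 7:a rests on {5:c}
minimal pieces: {0:o, 1:a}
ways to finish when only these pieces remain (= sum over removing one remaining piece with nothing left below it):
  1 left: {6}→1  {7}→1
  2 left: {6,7}→2
  3 left: {5,6,7}→2
  4 left: {3,5,6,7}→2  {4,5,6,7}→2
  5 left: {3,4,5,6,7}→4
  6 left: {2,3,4,5,6,7}→4
  placing 0:o first → 4 extensions
  placing 1:a first → 4 extensions
total linear extensions = 8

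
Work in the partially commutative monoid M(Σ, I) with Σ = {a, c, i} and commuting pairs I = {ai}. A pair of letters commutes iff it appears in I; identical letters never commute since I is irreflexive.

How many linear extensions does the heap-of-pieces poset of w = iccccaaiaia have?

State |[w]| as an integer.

15

#0=i has no predecessor
#1=c depends on [0:i]
#2=c depends on [1:c]
#3=c depends on [2:c]
#4=c depends on [3:c]
#5=a depends on [4:c]
#6=a depends on [5:a]
#7=i depends on [4:c]
#8=a depends on [6:a]
#9=i depends on [7:i]
#10=a depends on [8:a]
sources: [0:i]
N(rest) = Σ N(rest − s) over sources s of rest; N(one piece) = 1:
  size 1 → [9]=1  [10]=1
  size 2 → [7,9]=1  [8,10]=1  [9,10]=2
  size 3 → [6,8,10]=1  [7,9,10]=3  [8,9,10]=3
  size 4 → [5,6,8,10]=1  [6,8,9,10]=4  [7,8,9,10]=6
  size 5 → [5,6,8,9,10]=5  [6,7,8,9,10]=10
  size 6 → [5,6,7,8,9,10]=15
  size 7 → [4,5,6,7,8,9,10]=15
  size 8 → [3,4,5,6,7,8,9,10]=15
  size 9 → [2,3,4,5,6,7,8,9,10]=15
  first=0(i) contributes 15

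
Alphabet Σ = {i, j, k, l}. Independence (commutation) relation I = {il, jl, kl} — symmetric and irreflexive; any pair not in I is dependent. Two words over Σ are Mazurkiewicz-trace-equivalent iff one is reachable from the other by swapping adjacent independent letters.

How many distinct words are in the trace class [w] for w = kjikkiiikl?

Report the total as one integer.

0(k) covers ∅
1(j) covers 0:k
2(i) covers 1:j
3(k) covers 2:i
4(k) covers 3:k
5(i) covers 4:k
6(i) covers 5:i
7(i) covers 6:i
8(k) covers 7:i
9(l) covers ∅
floor of heap: 0:k, 9:l
completions by unplaced set U, small U first (add the entries for U minus each lowest piece of U):
  |U|=1: {8}:1  {9}:1
  |U|=2: {7,8}:1  {8,9}:2
  |U|=3: {6,7,8}:1  {7,8,9}:3
  |U|=4: {5,6,7,8}:1  {6,7,8,9}:4
  |U|=5: {4,5,6,7,8}:1  {5,6,7,8,9}:5
  |U|=6: {3,4,5,6,7,8}:1  {4,5,6,7,8,9}:6
  |U|=7: {2,3,4,5,6,7,8}:1  {3,4,5,6,7,8,9}:7
  |U|=8: {1,2,3,4,5,6,7,8}:1  {2,3,4,5,6,7,8,9}:8
  start at 0(k): 9
  start at 9(l): 1
sum over floor = 10

10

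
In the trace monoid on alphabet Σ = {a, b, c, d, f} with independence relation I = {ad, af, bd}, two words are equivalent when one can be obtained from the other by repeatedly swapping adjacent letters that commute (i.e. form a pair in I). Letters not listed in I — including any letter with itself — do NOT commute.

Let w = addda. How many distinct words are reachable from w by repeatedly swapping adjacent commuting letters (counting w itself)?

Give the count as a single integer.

10

drop 0:a onto floor
drop 1:d onto floor
drop 2:d onto {1:d}
drop 3:d onto {2:d}
drop 4:a onto {0:a}
ground layer = {0:a, 1:d}
drop-orders for the pieces not yet dropped (sum over which currently-grounded one goes next):
  1 to go: {3} 1  {4} 1
  2 to go: {0,4} 1  {2,3} 1  {3,4} 2
  3 to go: {0,3,4} 3  {1,2,3} 1  {2,3,4} 3
  if 0:a drops first: 4 orders
  if 1:d drops first: 6 orders
heap linearizations: 10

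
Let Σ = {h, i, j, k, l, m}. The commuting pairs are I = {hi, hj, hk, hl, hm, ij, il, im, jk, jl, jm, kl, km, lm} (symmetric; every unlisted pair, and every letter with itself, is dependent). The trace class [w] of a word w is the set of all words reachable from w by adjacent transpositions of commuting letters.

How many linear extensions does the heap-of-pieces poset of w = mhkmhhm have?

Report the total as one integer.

piece 0:m — minimal
piece 1:h — minimal
piece 2:k — minimal
piece 3:m rests on {0:m}
piece 4:h rests on {1:h}
piece 5:h rests on {4:h}
piece 6:m rests on {3:m}
minimal pieces: {0:m, 1:h, 2:k}
ways to finish when only these pieces remain (= sum over removing one remaining piece with nothing left below it):
  1 left: {2}→1  {5}→1  {6}→1
  2 left: {2,5}→2  {2,6}→2  {3,6}→1  {4,5}→1  {5,6}→2
  3 left: {0,3,6}→1  {1,4,5}→1  {2,3,6}→3  {2,4,5}→3  {2,5,6}→6  {3,5,6}→3  {4,5,6}→3
  4 left: {0,2,3,6}→4  {0,3,5,6}→4  {1,2,4,5}→4  {1,4,5,6}→4  {2,3,5,6}→12  {2,4,5,6}→12  {3,4,5,6}→6
  5 left: {0,2,3,5,6}→20  {0,3,4,5,6}→10  {1,2,4,5,6}→20  {1,3,4,5,6}→10  {2,3,4,5,6}→30
  placing 0:m first → 60 extensions
  placing 1:h first → 60 extensions
  placing 2:k first → 20 extensions
total linear extensions = 140

140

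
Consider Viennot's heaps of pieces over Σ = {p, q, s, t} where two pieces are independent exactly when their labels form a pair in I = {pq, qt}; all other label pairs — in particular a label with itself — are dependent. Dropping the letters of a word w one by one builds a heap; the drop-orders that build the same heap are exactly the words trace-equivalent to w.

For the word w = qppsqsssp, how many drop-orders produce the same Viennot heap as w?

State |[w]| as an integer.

3

#0=q has no predecessor
#1=p has no predecessor
#2=p depends on [1:p]
#3=s depends on [0:q, 2:p]
#4=q depends on [3:s]
#5=s depends on [4:q]
#6=s depends on [5:s]
#7=s depends on [6:s]
#8=p depends on [7:s]
sources: [0:q, 1:p]
N(rest) = Σ N(rest − s) over sources s of rest; N(one piece) = 1:
  size 1 → [8]=1
  size 2 → [7,8]=1
  size 3 → [6,7,8]=1
  size 4 → [5,6,7,8]=1
  size 5 → [4,5,6,7,8]=1
  size 6 → [3,4,5,6,7,8]=1
  size 7 → [0,3,4,5,6,7,8]=1  [2,3,4,5,6,7,8]=1
  first=0(q) contributes 1
  first=1(p) contributes 2
|[w]| = 3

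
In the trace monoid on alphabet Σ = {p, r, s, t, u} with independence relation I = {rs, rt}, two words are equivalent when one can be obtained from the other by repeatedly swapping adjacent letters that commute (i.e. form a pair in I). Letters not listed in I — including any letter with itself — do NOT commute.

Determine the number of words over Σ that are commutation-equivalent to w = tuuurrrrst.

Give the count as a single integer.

15

#0=t has no predecessor
#1=u depends on [0:t]
#2=u depends on [1:u]
#3=u depends on [2:u]
#4=r depends on [3:u]
#5=r depends on [4:r]
#6=r depends on [5:r]
#7=r depends on [6:r]
#8=s depends on [3:u]
#9=t depends on [8:s]
sources: [0:t]
N(rest) = Σ N(rest − s) over sources s of rest; N(one piece) = 1:
  size 1 → [7]=1  [9]=1
  size 2 → [6,7]=1  [7,9]=2  [8,9]=1
  size 3 → [5,6,7]=1  [6,7,9]=3  [7,8,9]=3
  size 4 → [4,5,6,7]=1  [5,6,7,9]=4  [6,7,8,9]=6
  size 5 → [4,5,6,7,9]=5  [5,6,7,8,9]=10
  size 6 → [4,5,6,7,8,9]=15
  size 7 → [3,4,5,6,7,8,9]=15
  size 8 → [2,3,4,5,6,7,8,9]=15
  first=0(t) contributes 15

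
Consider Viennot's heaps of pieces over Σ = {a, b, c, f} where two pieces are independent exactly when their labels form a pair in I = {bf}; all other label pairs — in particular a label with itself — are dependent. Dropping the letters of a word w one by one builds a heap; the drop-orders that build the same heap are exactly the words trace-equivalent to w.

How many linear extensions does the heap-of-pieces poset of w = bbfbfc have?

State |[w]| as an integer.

10

#0=b has no predecessor
#1=b depends on [0:b]
#2=f has no predecessor
#3=b depends on [1:b]
#4=f depends on [2:f]
#5=c depends on [3:b, 4:f]
sources: [0:b, 2:f]
N(rest) = Σ N(rest − s) over sources s of rest; N(one piece) = 1:
  size 1 → [5]=1
  size 2 → [3,5]=1  [4,5]=1
  size 3 → [1,3,5]=1  [2,4,5]=1  [3,4,5]=2
  size 4 → [0,1,3,5]=1  [1,3,4,5]=3  [2,3,4,5]=3
  first=0(b) contributes 6
  first=2(f) contributes 4
|[w]| = 10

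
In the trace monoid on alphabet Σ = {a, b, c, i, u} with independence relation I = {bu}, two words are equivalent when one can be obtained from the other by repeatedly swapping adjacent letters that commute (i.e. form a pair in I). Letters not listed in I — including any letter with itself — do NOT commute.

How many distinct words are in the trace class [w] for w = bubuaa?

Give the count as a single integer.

6

#0=b has no predecessor
#1=u has no predecessor
#2=b depends on [0:b]
#3=u depends on [1:u]
#4=a depends on [2:b, 3:u]
#5=a depends on [4:a]
sources: [0:b, 1:u]
N(rest) = Σ N(rest − s) over sources s of rest; N(one piece) = 1:
  size 1 → [5]=1
  size 2 → [4,5]=1
  size 3 → [2,4,5]=1  [3,4,5]=1
  size 4 → [0,2,4,5]=1  [1,3,4,5]=1  [2,3,4,5]=2
  first=0(b) contributes 3
  first=1(u) contributes 3
|[w]| = 6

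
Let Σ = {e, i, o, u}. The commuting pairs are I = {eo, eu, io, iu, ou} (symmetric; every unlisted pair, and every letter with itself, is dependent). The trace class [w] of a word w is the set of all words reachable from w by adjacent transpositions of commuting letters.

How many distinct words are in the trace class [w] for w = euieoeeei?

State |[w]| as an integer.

72

0(e) covers ∅
1(u) covers ∅
2(i) covers 0:e
3(e) covers 2:i
4(o) covers ∅
5(e) covers 3:e
6(e) covers 5:e
7(e) covers 6:e
8(i) covers 7:e
floor of heap: 0:e, 1:u, 4:o
completions by unplaced set U, small U first (add the entries for U minus each lowest piece of U):
  |U|=1: {1}:1  {4}:1  {8}:1
  |U|=2: {1,4}:2  {1,8}:2  {4,8}:2  {7,8}:1
  |U|=3: {1,4,8}:6  {1,7,8}:3  {4,7,8}:3  {6,7,8}:1
  |U|=4: {1,4,7,8}:12  {1,6,7,8}:4  {4,6,7,8}:4  {5,6,7,8}:1
  |U|=5: {1,4,6,7,8}:20  {1,5,6,7,8}:5  {3,5,6,7,8}:1  {4,5,6,7,8}:5
  |U|=6: {1,3,5,6,7,8}:6  {1,4,5,6,7,8}:30  {2,3,5,6,7,8}:1  {3,4,5,6,7,8}:6
  |U|=7: {0,2,3,5,6,7,8}:1  {1,2,3,5,6,7,8}:7  {1,3,4,5,6,7,8}:42  {2,3,4,5,6,7,8}:7
  start at 0(e): 56
  start at 1(u): 8
  start at 4(o): 8
sum over floor = 72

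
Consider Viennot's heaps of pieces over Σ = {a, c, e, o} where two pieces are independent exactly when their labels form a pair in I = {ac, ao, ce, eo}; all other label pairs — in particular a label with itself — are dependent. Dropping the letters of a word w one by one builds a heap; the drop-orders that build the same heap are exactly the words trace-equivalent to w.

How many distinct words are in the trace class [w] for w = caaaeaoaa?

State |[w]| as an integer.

drop 0:c onto floor
drop 1:a onto floor
drop 2:a onto {1:a}
drop 3:a onto {2:a}
drop 4:e onto {3:a}
drop 5:a onto {4:e}
drop 6:o onto {0:c}
drop 7:a onto {5:a}
drop 8:a onto {7:a}
ground layer = {0:c, 1:a}
drop-orders for the pieces not yet dropped (sum over which currently-grounded one goes next):
  1 to go: {6} 1  {8} 1
  2 to go: {0,6} 1  {6,8} 2  {7,8} 1
  3 to go: {0,6,8} 3  {5,7,8} 1  {6,7,8} 3
  4 to go: {0,6,7,8} 6  {4,5,7,8} 1  {5,6,7,8} 4
  5 to go: {0,5,6,7,8} 10  {3,4,5,7,8} 1  {4,5,6,7,8} 5
  6 to go: {0,4,5,6,7,8} 15  {2,3,4,5,7,8} 1  {3,4,5,6,7,8} 6
  7 to go: {0,3,4,5,6,7,8} 21  {1,2,3,4,5,7,8} 1  {2,3,4,5,6,7,8} 7
  if 0:c drops first: 8 orders
  if 1:a drops first: 28 orders
heap linearizations: 36

36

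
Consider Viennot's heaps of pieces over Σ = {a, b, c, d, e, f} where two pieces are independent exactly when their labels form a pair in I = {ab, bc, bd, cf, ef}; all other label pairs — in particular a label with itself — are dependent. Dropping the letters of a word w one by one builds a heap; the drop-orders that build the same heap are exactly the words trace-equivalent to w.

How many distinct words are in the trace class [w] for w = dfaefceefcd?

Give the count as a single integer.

drop 0:d onto floor
drop 1:f onto {0:d}
drop 2:a onto {1:f}
drop 3:e onto {2:a}
drop 4:f onto {2:a}
drop 5:c onto {3:e}
drop 6:e onto {5:c}
drop 7:e onto {6:e}
drop 8:f onto {4:f}
drop 9:c onto {7:e}
drop 10:d onto {8:f, 9:c}
ground layer = {0:d}
drop-orders for the pieces not yet dropped (sum over which currently-grounded one goes next):
  1 to go: {10} 1
  2 to go: {8,10} 1  {9,10} 1
  3 to go: {4,8,10} 1  {7,9,10} 1  {8,9,10} 2
  4 to go: {4,8,9,10} 3  {6,7,9,10} 1  {7,8,9,10} 3
  5 to go: {4,7,8,9,10} 6  {5,6,7,9,10} 1  {6,7,8,9,10} 4
  6 to go: {3,5,6,7,9,10} 1  {4,6,7,8,9,10} 10  {5,6,7,8,9,10} 5
  7 to go: {3,5,6,7,8,9,10} 6  {4,5,6,7,8,9,10} 15
  8 to go: {3,4,5,6,7,8,9,10} 21
  9 to go: {2,3,4,5,6,7,8,9,10} 21
  if 0:d drops first: 21 orders

21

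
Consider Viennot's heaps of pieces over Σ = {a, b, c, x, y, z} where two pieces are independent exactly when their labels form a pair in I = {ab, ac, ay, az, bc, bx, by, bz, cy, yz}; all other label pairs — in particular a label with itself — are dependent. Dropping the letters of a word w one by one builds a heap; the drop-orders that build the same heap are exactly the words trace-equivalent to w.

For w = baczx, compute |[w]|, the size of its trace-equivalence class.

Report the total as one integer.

#0=b has no predecessor
#1=a has no predecessor
#2=c has no predecessor
#3=z depends on [2:c]
#4=x depends on [1:a, 3:z]
sources: [0:b, 1:a, 2:c]
N(rest) = Σ N(rest − s) over sources s of rest; N(one piece) = 1:
  size 1 → [0]=1  [4]=1
  size 2 → [0,4]=2  [1,4]=1  [3,4]=1
  size 3 → [0,1,4]=3  [0,3,4]=3  [1,3,4]=2  [2,3,4]=1
  first=0(b) contributes 3
  first=1(a) contributes 4
  first=2(c) contributes 8
|[w]| = 15

15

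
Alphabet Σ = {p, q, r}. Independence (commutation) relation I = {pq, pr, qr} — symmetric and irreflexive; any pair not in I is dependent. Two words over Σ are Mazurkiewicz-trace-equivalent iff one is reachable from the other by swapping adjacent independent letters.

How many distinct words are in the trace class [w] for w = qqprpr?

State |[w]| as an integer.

0(q) covers ∅
1(q) covers 0:q
2(p) covers ∅
3(r) covers ∅
4(p) covers 2:p
5(r) covers 3:r
floor of heap: 0:q, 2:p, 3:r
completions by unplaced set U, small U first (add the entries for U minus each lowest piece of U):
  |U|=1: {1}:1  {4}:1  {5}:1
  |U|=2: {0,1}:1  {1,4}:2  {1,5}:2  {2,4}:1  {3,5}:1  {4,5}:2
  |U|=3: {0,1,4}:3  {0,1,5}:3  {1,2,4}:3  {1,3,5}:3  {1,4,5}:6  {2,4,5}:3  {3,4,5}:3
  |U|=4: {0,1,2,4}:6  {0,1,3,5}:6  {0,1,4,5}:12  {1,2,4,5}:12  {1,3,4,5}:12  {2,3,4,5}:6
  start at 0(q): 30
  start at 2(p): 30
  start at 3(r): 30
sum over floor = 90

90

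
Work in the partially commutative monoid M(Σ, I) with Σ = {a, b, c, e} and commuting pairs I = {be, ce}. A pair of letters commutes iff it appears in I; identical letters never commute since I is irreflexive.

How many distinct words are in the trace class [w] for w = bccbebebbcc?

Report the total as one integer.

55

#0=b has no predecessor
#1=c depends on [0:b]
#2=c depends on [1:c]
#3=b depends on [2:c]
#4=e has no predecessor
#5=b depends on [3:b]
#6=e depends on [4:e]
#7=b depends on [5:b]
#8=b depends on [7:b]
#9=c depends on [8:b]
#10=c depends on [9:c]
sources: [0:b, 4:e]
N(rest) = Σ N(rest − s) over sources s of rest; N(one piece) = 1:
  size 1 → [6]=1  [10]=1
  size 2 → [4,6]=1  [6,10]=2  [9,10]=1
  size 3 → [4,6,10]=3  [6,9,10]=3  [8,9,10]=1
  size 4 → [4,6,9,10]=6  [6,8,9,10]=4  [7,8,9,10]=1
  size 5 → [4,6,8,9,10]=10  [5,7,8,9,10]=1  [6,7,8,9,10]=5
  size 6 → [3,5,7,8,9,10]=1  [4,6,7,8,9,10]=15  [5,6,7,8,9,10]=6
  size 7 → [2,3,5,7,8,9,10]=1  [3,5,6,7,8,9,10]=7  [4,5,6,7,8,9,10]=21
  size 8 → [1,2,3,5,7,8,9,10]=1  [2,3,5,6,7,8,9,10]=8  [3,4,5,6,7,8,9,10]=28
  size 9 → [0,1,2,3,5,7,8,9,10]=1  [1,2,3,5,6,7,8,9,10]=9  [2,3,4,5,6,7,8,9,10]=36
  first=0(b) contributes 45
  first=4(e) contributes 10
|[w]| = 55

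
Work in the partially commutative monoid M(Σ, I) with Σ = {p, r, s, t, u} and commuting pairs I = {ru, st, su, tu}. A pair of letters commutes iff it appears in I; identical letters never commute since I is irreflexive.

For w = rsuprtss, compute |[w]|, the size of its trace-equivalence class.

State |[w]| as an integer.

9

0(r) covers ∅
1(s) covers 0:r
2(u) covers ∅
3(p) covers 1:s, 2:u
4(r) covers 3:p
5(t) covers 4:r
6(s) covers 4:r
7(s) covers 6:s
floor of heap: 0:r, 2:u
completions by unplaced set U, small U first (add the entries for U minus each lowest piece of U):
  |U|=1: {5}:1  {7}:1
  |U|=2: {5,7}:2  {6,7}:1
  |U|=3: {5,6,7}:3
  |U|=4: {4,5,6,7}:3
  |U|=5: {3,4,5,6,7}:3
  |U|=6: {1,3,4,5,6,7}:3  {2,3,4,5,6,7}:3
  start at 0(r): 6
  start at 2(u): 3
sum over floor = 9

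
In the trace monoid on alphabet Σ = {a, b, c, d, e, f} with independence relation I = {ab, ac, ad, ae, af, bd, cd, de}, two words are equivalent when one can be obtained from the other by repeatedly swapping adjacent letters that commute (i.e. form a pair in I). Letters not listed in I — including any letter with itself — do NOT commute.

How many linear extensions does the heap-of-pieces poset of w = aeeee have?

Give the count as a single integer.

5

drop 0:a onto floor
drop 1:e onto floor
drop 2:e onto {1:e}
drop 3:e onto {2:e}
drop 4:e onto {3:e}
ground layer = {0:a, 1:e}
drop-orders for the pieces not yet dropped (sum over which currently-grounded one goes next):
  1 to go: {0} 1  {4} 1
  2 to go: {0,4} 2  {3,4} 1
  3 to go: {0,3,4} 3  {2,3,4} 1
  if 0:a drops first: 1 orders
  if 1:e drops first: 4 orders
heap linearizations: 5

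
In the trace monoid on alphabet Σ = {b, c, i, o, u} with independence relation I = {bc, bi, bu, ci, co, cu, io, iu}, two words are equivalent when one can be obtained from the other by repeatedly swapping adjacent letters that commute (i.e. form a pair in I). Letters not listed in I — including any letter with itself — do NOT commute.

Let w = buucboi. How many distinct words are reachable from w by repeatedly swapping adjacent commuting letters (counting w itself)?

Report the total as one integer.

252

piece 0:b — minimal
piece 1:u — minimal
piece 2:u rests on {1:u}
piece 3:c — minimal
piece 4:b rests on {0:b}
piece 5:o rests on {2:u, 4:b}
piece 6:i — minimal
minimal pieces: {0:b, 1:u, 3:c, 6:i}
ways to finish when only these pieces remain (= sum over removing one remaining piece with nothing left below it):
  1 left: {3}→1  {5}→1  {6}→1
  2 left: {2,5}→1  {3,5}→2  {3,6}→2  {4,5}→1  {5,6}→2
  3 left: {0,4,5}→1  {1,2,5}→1  {2,3,5}→3  {2,4,5}→2  {2,5,6}→3  {3,4,5}→3  {3,5,6}→6  {4,5,6}→3
  4 left: {0,2,4,5}→3  {0,3,4,5}→4  {0,4,5,6}→4  {1,2,3,5}→4  {1,2,4,5}→3  {1,2,5,6}→4  {2,3,4,5}→8  {2,3,5,6}→12  {2,4,5,6}→8  {3,4,5,6}→12
  5 left: {0,1,2,4,5}→6  {0,2,3,4,5}→15  {0,2,4,5,6}→15  {0,3,4,5,6}→20  {1,2,3,4,5}→15  {1,2,3,5,6}→20  {1,2,4,5,6}→15  {2,3,4,5,6}→40
  placing 0:b first → 90 extensions
  placing 1:u first → 90 extensions
  placing 3:c first → 36 extensions
  placing 6:i first → 36 extensions
total linear extensions = 252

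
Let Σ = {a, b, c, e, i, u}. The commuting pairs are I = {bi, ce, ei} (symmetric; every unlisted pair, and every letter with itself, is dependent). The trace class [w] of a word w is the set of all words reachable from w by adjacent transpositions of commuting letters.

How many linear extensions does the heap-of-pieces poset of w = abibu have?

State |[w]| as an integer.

#0=a has no predecessor
#1=b depends on [0:a]
#2=i depends on [0:a]
#3=b depends on [1:b]
#4=u depends on [2:i, 3:b]
sources: [0:a]
N(rest) = Σ N(rest − s) over sources s of rest; N(one piece) = 1:
  size 1 → [4]=1
  size 2 → [2,4]=1  [3,4]=1
  size 3 → [1,3,4]=1  [2,3,4]=2
  first=0(a) contributes 3

3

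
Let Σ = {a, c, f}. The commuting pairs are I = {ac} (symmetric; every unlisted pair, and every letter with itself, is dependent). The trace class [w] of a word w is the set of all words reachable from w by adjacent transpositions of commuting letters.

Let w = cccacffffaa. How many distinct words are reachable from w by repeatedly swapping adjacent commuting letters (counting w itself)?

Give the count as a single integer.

piece 0:c — minimal
piece 1:c rests on {0:c}
piece 2:c rests on {1:c}
piece 3:a — minimal
piece 4:c rests on {2:c}
piece 5:f rests on {3:a, 4:c}
piece 6:f rests on {5:f}
piece 7:f rests on {6:f}
piece 8:f rests on {7:f}
piece 9:a rests on {8:f}
piece 10:a rests on {9:a}
minimal pieces: {0:c, 3:a}
ways to finish when only these pieces remain (= sum over removing one remaining piece with nothing left below it):
  1 left: {10}→1
  2 left: {9,10}→1
  3 left: {8,9,10}→1
  4 left: {7,8,9,10}→1
  5 left: {6,7,8,9,10}→1
  6 left: {5,6,7,8,9,10}→1
  7 left: {3,5,6,7,8,9,10}→1  {4,5,6,7,8,9,10}→1
  8 left: {2,4,5,6,7,8,9,10}→1  {3,4,5,6,7,8,9,10}→2
  9 left: {1,2,4,5,6,7,8,9,10}→1  {2,3,4,5,6,7,8,9,10}→3
  placing 0:c first → 4 extensions
  placing 3:a first → 1 extensions
total linear extensions = 5

5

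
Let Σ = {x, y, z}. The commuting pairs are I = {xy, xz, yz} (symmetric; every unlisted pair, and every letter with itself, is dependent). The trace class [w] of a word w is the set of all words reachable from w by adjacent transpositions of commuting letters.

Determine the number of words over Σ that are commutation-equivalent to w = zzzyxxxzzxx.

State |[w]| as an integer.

#0=z has no predecessor
#1=z depends on [0:z]
#2=z depends on [1:z]
#3=y has no predecessor
#4=x has no predecessor
#5=x depends on [4:x]
#6=x depends on [5:x]
#7=z depends on [2:z]
#8=z depends on [7:z]
#9=x depends on [6:x]
#10=x depends on [9:x]
sources: [0:z, 3:y, 4:x]
N(rest) = Σ N(rest − s) over sources s of rest; N(one piece) = 1:
  size 1 → [3]=1  [8]=1  [10]=1
  size 2 → [3,8]=2  [3,10]=2  [7,8]=1  [8,10]=2  [9,10]=1
  size 3 → [2,7,8]=1  [3,7,8]=3  [3,8,10]=6  [3,9,10]=3  [6,9,10]=1  [7,8,10]=3  [8,9,10]=3
  size 4 → [1,2,7,8]=1  [2,3,7,8]=4  [2,7,8,10]=4  [3,6,9,10]=4  [3,7,8,10]=12  [3,8,9,10]=12  [5,6,9,10]=1  [6,8,9,10]=4  [7,8,9,10]=6
  size 5 → [0,1,2,7,8]=1  [1,2,3,7,8]=5  [1,2,7,8,10]=5  [2,3,7,8,10]=20  [2,7,8,9,10]=10  [3,5,6,9,10]=5  [3,6,8,9,10]=20  [3,7,8,9,10]=30  [4,5,6,9,10]=1  [5,6,8,9,10]=5  [6,7,8,9,10]=10
  size 6 → [0,1,2,3,7,8]=6  [0,1,2,7,8,10]=6  [1,2,3,7,8,10]=30  [1,2,7,8,9,10]=15  [2,3,7,8,9,10]=60  [2,6,7,8,9,10]=20  [3,4,5,6,9,10]=6  [3,5,6,8,9,10]=30  [3,6,7,8,9,10]=60  [4,5,6,8,9,10]=6  [5,6,7,8,9,10]=15
  size 7 → [0,1,2,3,7,8,10]=42  [0,1,2,7,8,9,10]=21  [1,2,3,7,8,9,10]=105  [1,2,6,7,8,9,10]=35  [2,3,6,7,8,9,10]=140  [2,5,6,7,8,9,10]=35  [3,4,5,6,8,9,10]=42  [3,5,6,7,8,9,10]=105  [4,5,6,7,8,9,10]=21
  size 8 → [0,1,2,3,7,8,9,10]=168  [0,1,2,6,7,8,9,10]=56  [1,2,3,6,7,8,9,10]=280  [1,2,5,6,7,8,9,10]=70  [2,3,5,6,7,8,9,10]=280  [2,4,5,6,7,8,9,10]=56  [3,4,5,6,7,8,9,10]=168
  size 9 → [0,1,2,3,6,7,8,9,10]=504  [0,1,2,5,6,7,8,9,10]=126  [1,2,3,5,6,7,8,9,10]=630  [1,2,4,5,6,7,8,9,10]=126  [2,3,4,5,6,7,8,9,10]=504
  first=0(z) contributes 1260
  first=3(y) contributes 252
  first=4(x) contributes 1260
|[w]| = 2772

2772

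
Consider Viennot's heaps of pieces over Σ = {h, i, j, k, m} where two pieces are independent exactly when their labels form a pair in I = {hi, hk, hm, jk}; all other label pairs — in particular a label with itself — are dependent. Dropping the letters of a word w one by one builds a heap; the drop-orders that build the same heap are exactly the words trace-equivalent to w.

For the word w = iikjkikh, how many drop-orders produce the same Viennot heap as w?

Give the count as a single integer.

12

0(i) covers ∅
1(i) covers 0:i
2(k) covers 1:i
3(j) covers 1:i
4(k) covers 2:k
5(i) covers 3:j, 4:k
6(k) covers 5:i
7(h) covers 3:j
floor of heap: 0:i
completions by unplaced set U, small U first (add the entries for U minus each lowest piece of U):
  |U|=1: {6}:1  {7}:1
  |U|=2: {5,6}:1  {6,7}:2
  |U|=3: {4,5,6}:1  {5,6,7}:3
  |U|=4: {2,4,5,6}:1  {3,5,6,7}:3  {4,5,6,7}:4
  |U|=5: {2,4,5,6,7}:5  {3,4,5,6,7}:7
  |U|=6: {2,3,4,5,6,7}:12
  start at 0(i): 12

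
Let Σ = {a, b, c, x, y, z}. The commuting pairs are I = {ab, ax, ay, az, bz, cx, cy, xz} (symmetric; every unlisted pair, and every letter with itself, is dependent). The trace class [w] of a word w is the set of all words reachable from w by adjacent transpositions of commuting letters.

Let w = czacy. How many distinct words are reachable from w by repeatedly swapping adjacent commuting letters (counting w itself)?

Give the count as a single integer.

0(c) covers ∅
1(z) covers 0:c
2(a) covers 0:c
3(c) covers 1:z, 2:a
4(y) covers 1:z
floor of heap: 0:c
completions by unplaced set U, small U first (add the entries for U minus each lowest piece of U):
  |U|=1: {3}:1  {4}:1
  |U|=2: {2,3}:1  {3,4}:2
  |U|=3: {1,3,4}:2  {2,3,4}:3
  start at 0(c): 5

5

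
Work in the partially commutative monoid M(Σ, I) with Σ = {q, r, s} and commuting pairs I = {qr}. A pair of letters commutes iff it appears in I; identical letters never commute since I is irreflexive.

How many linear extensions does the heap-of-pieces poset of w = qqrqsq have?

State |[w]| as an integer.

4

piece 0:q — minimal
piece 1:q rests on {0:q}
piece 2:r — minimal
piece 3:q rests on {1:q}
piece 4:s rests on {2:r, 3:q}
piece 5:q rests on {4:s}
minimal pieces: {0:q, 2:r}
ways to finish when only these pieces remain (= sum over removing one remaining piece with nothing left below it):
  1 left: {5}→1
  2 left: {4,5}→1
  3 left: {2,4,5}→1  {3,4,5}→1
  4 left: {1,3,4,5}→1  {2,3,4,5}→2
  placing 0:q first → 3 extensions
  placing 2:r first → 1 extensions
total linear extensions = 4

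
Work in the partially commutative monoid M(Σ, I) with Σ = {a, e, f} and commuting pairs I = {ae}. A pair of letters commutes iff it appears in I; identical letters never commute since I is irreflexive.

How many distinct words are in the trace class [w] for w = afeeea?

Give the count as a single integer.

4

#0=a has no predecessor
#1=f depends on [0:a]
#2=e depends on [1:f]
#3=e depends on [2:e]
#4=e depends on [3:e]
#5=a depends on [1:f]
sources: [0:a]
N(rest) = Σ N(rest − s) over sources s of rest; N(one piece) = 1:
  size 1 → [4]=1  [5]=1
  size 2 → [3,4]=1  [4,5]=2
  size 3 → [2,3,4]=1  [3,4,5]=3
  size 4 → [2,3,4,5]=4
  first=0(a) contributes 4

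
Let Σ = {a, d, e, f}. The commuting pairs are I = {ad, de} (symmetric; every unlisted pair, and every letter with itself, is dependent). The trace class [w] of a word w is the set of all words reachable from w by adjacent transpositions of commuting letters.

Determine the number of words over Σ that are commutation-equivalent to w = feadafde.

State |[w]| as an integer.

0(f) covers ∅
1(e) covers 0:f
2(a) covers 1:e
3(d) covers 0:f
4(a) covers 2:a
5(f) covers 3:d, 4:a
6(d) covers 5:f
7(e) covers 5:f
floor of heap: 0:f
completions by unplaced set U, small U first (add the entries for U minus each lowest piece of U):
  |U|=1: {6}:1  {7}:1
  |U|=2: {6,7}:2
  |U|=3: {5,6,7}:2
  |U|=4: {3,5,6,7}:2  {4,5,6,7}:2
  |U|=5: {2,4,5,6,7}:2  {3,4,5,6,7}:4
  |U|=6: {1,2,4,5,6,7}:2  {2,3,4,5,6,7}:6
  start at 0(f): 8

8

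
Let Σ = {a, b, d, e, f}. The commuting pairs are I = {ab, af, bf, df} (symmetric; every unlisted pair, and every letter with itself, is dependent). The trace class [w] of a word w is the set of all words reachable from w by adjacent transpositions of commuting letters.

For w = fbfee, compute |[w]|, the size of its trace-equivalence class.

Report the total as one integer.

#0=f has no predecessor
#1=b has no predecessor
#2=f depends on [0:f]
#3=e depends on [1:b, 2:f]
#4=e depends on [3:e]
sources: [0:f, 1:b]
N(rest) = Σ N(rest − s) over sources s of rest; N(one piece) = 1:
  size 1 → [4]=1
  size 2 → [3,4]=1
  size 3 → [1,3,4]=1  [2,3,4]=1
  first=0(f) contributes 2
  first=1(b) contributes 1
|[w]| = 3

3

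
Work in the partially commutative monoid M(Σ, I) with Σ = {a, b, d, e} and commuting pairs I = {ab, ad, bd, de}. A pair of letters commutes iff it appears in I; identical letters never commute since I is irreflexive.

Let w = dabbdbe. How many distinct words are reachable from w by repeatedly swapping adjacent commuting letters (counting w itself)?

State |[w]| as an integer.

piece 0:d — minimal
piece 1:a — minimal
piece 2:b — minimal
piece 3:b rests on {2:b}
piece 4:d rests on {0:d}
piece 5:b rests on {3:b}
piece 6:e rests on {1:a, 5:b}
minimal pieces: {0:d, 1:a, 2:b}
ways to finish when only these pieces remain (= sum over removing one remaining piece with nothing left below it):
  1 left: {4}→1  {6}→1
  2 left: {0,4}→1  {1,6}→1  {4,6}→2  {5,6}→1
  3 left: {0,4,6}→3  {1,4,6}→3  {1,5,6}→2  {3,5,6}→1  {4,5,6}→3
  4 left: {0,1,4,6}→6  {0,4,5,6}→6  {1,3,5,6}→3  {1,4,5,6}→8  {2,3,5,6}→1  {3,4,5,6}→4
  5 left: {0,1,4,5,6}→20  {0,3,4,5,6}→10  {1,2,3,5,6}→4  {1,3,4,5,6}→15  {2,3,4,5,6}→5
  placing 0:d first → 24 extensions
  placing 1:a first → 15 extensions
  placing 2:b first → 45 extensions
total linear extensions = 84

84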